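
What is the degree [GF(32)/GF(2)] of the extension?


GF(32) = GF(2^5), so the extension degree is 5

[GF(32)/GF(2)] = 5


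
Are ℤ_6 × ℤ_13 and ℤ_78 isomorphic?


Comparing ℤ_6 × ℤ_13 and ℤ_78:
gcd(6,13) = 1, so ℤ_6 × ℤ_13 ≅ ℤ_78 (CRT)

Yes, ℤ_6 × ℤ_13 ≅ ℤ_78


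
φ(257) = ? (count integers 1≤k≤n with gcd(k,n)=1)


Factor n: 257 = 257
φ(n) = n · ∏(1 - 1/p) over distinct primes p | n
φ(257) = 257 · (1 - 1/257) = 256

φ(257) = 256


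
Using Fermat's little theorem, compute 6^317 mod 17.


Fermat's little theorem: if p is prime and gcd(a,p)=1, then a^(p-1) ≡ 1 (mod p)
p = 17 is prime, gcd(6,17) = 1
Reduce exponent: 317 mod 16 = 13
So 6^317 ≡ 6^13 (mod 17)
6^13 mod 17 = 10

6^317 ≡ 10 (mod 17)


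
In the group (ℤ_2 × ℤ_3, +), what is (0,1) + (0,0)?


Operation: componentwise addition mod (2, 3)
(0,1) + (0,0) = ((a₁+b₁) mod 2, (a₂+b₂) mod 3) with a = (0,1), b = (0,0)

(0,1) + (0,0) = (0,1)


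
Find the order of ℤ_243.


ℤ_n has n elements.

|ℤ_243| = 243


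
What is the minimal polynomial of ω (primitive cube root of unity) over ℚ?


ω satisfies x² + x + 1 = 0 (the cyclotomic polynomial Φ₃)

Minimal polynomial: x² + x + 1


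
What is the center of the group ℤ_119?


Z(G) = {g ∈ G | gx = xg for all x ∈ G}
ℤ_119 is abelian, so Z(G) = G

Z(ℤ_119) = ℤ_119


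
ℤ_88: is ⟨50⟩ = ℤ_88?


g generates ℤ_n iff gcd(g, n) = 1
gcd(50, 88) = 2
Since gcd = 2 ≠ 1, ⟨50⟩ has order 44 < 88, so 50 is not a generator.

No, 50 does not generate ℤ_88


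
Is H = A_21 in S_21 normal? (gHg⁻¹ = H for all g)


H = A_21 in S_21
A_21 has index 2 in S_21, and every subgroup of index 2 is normal

Yes, normal subgroup


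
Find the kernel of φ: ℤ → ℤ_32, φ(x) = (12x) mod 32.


Kernel = preimage of identity
ker(φ) = {x ∈ ℤ : 12x ≡ 0 (mod 32)}. gcd(12,32) = 4, so 12x ≡ 0 (mod 32) ⟺ x ≡ 0 (mod 32/4 = 8). Hence ker(φ) = 8ℤ

ker(φ) = 8ℤ


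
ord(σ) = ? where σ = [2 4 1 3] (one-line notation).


Cycle decomposition: (1 2 4 3)
Cycle lengths: 4
Order = lcm(4) = 4

ord(σ) = 4


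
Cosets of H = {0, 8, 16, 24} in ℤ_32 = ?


H = {0, 8, 16, 24}, |H| = 4
Number of cosets = |G|/|H| = 32/4 = 8
0 + H = {0, 8, 16, 24}
1 + H = {1, 9, 17, 25}
2 + H = {2, 10, 18, 26}
3 + H = {3, 11, 19, 27}
4 + H = {4, 12, 20, 28}
5 + H = {5, 13, 21, 29}
6 + H = {6, 14, 22, 30}
7 + H = {7, 15, 23, 31}

Cosets: 0+H={0,8,16,24}; 1+H={1,9,17,25}; 2+H={2,10,18,26}; 3+H={3,11,19,27}; 4+H={4,12,20,28}; 5+H={5,13,21,29}; 6+H={6,14,22,30}; 7+H={7,15,23,31}


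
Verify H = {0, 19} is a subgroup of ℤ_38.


Subgroup test for H = {0, 19} in (ℤ_38, +):
(1) 0 ∈ H? Yes
(2) Closure: for all a,b ∈ H, (a+b) mod 38 ∈ H? Yes
(3) Inverses: for all a ∈ H, -a mod 38 ∈ H? Yes

Yes, H is a subgroup of ℤ_38


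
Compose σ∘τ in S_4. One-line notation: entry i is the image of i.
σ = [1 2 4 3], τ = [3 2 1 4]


σ∘τ: apply τ first, then σ
1 →τ 3 →σ 4
2 →τ 2 →σ 2
3 →τ 1 →σ 1
4 →τ 4 →σ 3

σ∘τ = [4 2 1 3]


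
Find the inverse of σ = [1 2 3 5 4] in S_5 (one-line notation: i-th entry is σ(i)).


To find σ⁻¹, swap domain and range:
σ(1) = 1 → σ⁻¹(1) = 1
σ(2) = 2 → σ⁻¹(2) = 2
σ(3) = 3 → σ⁻¹(3) = 3
σ(4) = 5 → σ⁻¹(5) = 4
σ(5) = 4 → σ⁻¹(4) = 5

σ⁻¹ = [1 2 3 5 4]


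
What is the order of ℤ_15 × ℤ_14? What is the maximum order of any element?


|ℤ_15 × ℤ_14| = 15 × 14 = 210
Max element order = lcm(15,14) = 210
Cyclic? Yes (gcd=1)

|ℤ_15×ℤ_14| = 210, max element order = 210


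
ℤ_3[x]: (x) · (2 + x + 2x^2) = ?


Expand and collect like terms; reduce coefficients mod 3:
x^0: 0·2 = 0 ≡ 0 (mod 3)
x^1: 0·1 + 1·2 = 2 ≡ 2 (mod 3)
x^2: 0·2 + 1·1 = 1 ≡ 1 (mod 3)
x^3: 1·2 = 2 ≡ 2 (mod 3)
Result: 2x + x^2 + 2x^3

f · g = 2x + x^2 + 2x^3


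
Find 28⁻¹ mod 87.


Use the extended Euclidean algorithm to write 1 = 28·s + 87·t; then s mod 87 is the inverse.
Euclidean algorithm:
  28 = 0·87 + 28
  87 = 3·28 + 3
  28 = 9·3 + 1
  3 = 3·1 + 0
gcd(28,87) = 1
Back-substitution gives: 28·(28) + 87·(-9) = 1
So 28⁻¹ ≡ 28 ≡ 28 (mod 87)
Check: 28 × 28 = 784 ≡ 1 (mod 87) ✓

28⁻¹ ≡ 28 (mod 87)


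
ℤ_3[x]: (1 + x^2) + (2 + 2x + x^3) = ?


Add coefficients mod 3:
x^0: 1 + 2 = 0 (mod 3)
x^1: 0 + 2 = 2 (mod 3)
x^2: 1 + 0 = 1 (mod 3)
x^3: 0 + 1 = 1 (mod 3)
Result: 2x + x^2 + x^3

f + g = 2x + x^2 + x^3


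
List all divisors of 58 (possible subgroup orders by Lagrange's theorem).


Lagrange's theorem: |H| divides |G|
|G| = 58
Divisors of 58: 1, 2, 29, 58

Possible subgroup orders: {1, 2, 29, 58}


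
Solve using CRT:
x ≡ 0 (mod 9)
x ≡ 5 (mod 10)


m₁ = 9, m₂ = 10, gcd = 1, so CRT applies. M = m₁·m₂ = 90
Let M₁ = M/m₁ = 10, M₂ = M/m₂ = 9
Find y₁ ≡ M₁⁻¹ (mod m₁): 10⁻¹ ≡ 1 (mod 9)
Find y₂ ≡ M₂⁻¹ (mod m₂): 9⁻¹ ≡ 9 (mod 10)
x = a₁·M₁·y₁ + a₂·M₂·y₂ = 0·10·1 + 5·9·9 = 405
Reduce mod 90: x ≡ 45
Check: 45 mod 9 = 0 ✓, 45 mod 10 = 5 ✓

x ≡ 45 (mod 90)


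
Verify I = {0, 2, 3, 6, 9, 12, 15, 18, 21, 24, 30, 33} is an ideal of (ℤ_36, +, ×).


Check ideal conditions for I = {0, 2, 3, 6, 9, 12, 15, 18, 21, 24, 30, 33} in ℤ_36:
(1) I is an additive subgroup? No
(2) For r ∈ ℤ_36 and a ∈ I: r·a ∈ I? No  [counterexample: r=2, a=2, r·a mod 36 = 4 ∉ I]

No, I is not an ideal of ℤ_36


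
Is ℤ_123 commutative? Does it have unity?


ℤ_123 is a commutative ring with unity 1; 123 = 3×41 is composite, so 3·41 ≡ 0 gives zero divisors (not an integral domain)
Commutative: Yes
Integral domain: No
Has unity: Yes

ℤ_123: Commutative=Yes, Unity=Yes


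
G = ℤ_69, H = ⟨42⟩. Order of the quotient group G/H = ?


|⟨42⟩| = n / gcd(42, 69) = 69 / 3 = 23
H is normal (ℤ_69 is abelian).
|G/H| = |G| / |H| = 69 / 23 = 3

|G/H| = 3


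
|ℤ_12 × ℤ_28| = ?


|A × B| = |A| · |B|
|ℤ_12 × ℤ_28| = 12 × 28 = 336

|ℤ_12 × ℤ_28| = 336


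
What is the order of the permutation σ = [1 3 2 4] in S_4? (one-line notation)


Cycle decomposition: (2 3)
Cycle lengths: 2
Order = lcm(2) = 2

ord(σ) = 2


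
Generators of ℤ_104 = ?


g generates ℤ_n iff gcd(g,n) = 1
Prime factors of 104: 2, 13
Generators are g ∈ {1,...,103} not divisible by any of these primes.
Generators: {1, 3, 5, 7, 9, 11, 15, 17, 19, 21, 23, 25, 27, 29, 31, 33, 35, 37, 41, 43, 45, 47, 49, 51, 53, 55, 57, 59, 61, 63, 67, 69, 71, 73, 75, 77, 79, 81, 83, 85, 87, 89, 93, 95, 97, 99, 101, 103}
Number of generators = φ(104) = 48

Generators of ℤ_104 = {1, 3, 5, 7, 9, 11, 15, 17, 19, 21, 23, 25, 27, 29, 31, 33, 35, 37, 41, 43, 45, 47, 49, 51, 53, 55, 57, 59, 61, 63, 67, 69, 71, 73, 75, 77, 79, 81, 83, 85, 87, 89, 93, 95, 97, 99, 101, 103}


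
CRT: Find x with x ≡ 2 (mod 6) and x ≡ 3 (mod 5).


m₁ = 6, m₂ = 5, gcd = 1, so CRT applies. M = m₁·m₂ = 30
Let M₁ = M/m₁ = 5, M₂ = M/m₂ = 6
Find y₁ ≡ M₁⁻¹ (mod m₁): 5⁻¹ ≡ 5 (mod 6)
Find y₂ ≡ M₂⁻¹ (mod m₂): 6⁻¹ ≡ 1 (mod 5)
x = a₁·M₁·y₁ + a₂·M₂·y₂ = 2·5·5 + 3·6·1 = 68
Reduce mod 30: x ≡ 8
Check: 8 mod 6 = 2 ✓, 8 mod 5 = 3 ✓

x ≡ 8 (mod 30)


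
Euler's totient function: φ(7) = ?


φ(n) = count of k ∈ {1,...,n} with gcd(k,n)=1
Coprimes to 7: {1, 2, 3, 4, 5, 6}
Count: 6

φ(7) = 6


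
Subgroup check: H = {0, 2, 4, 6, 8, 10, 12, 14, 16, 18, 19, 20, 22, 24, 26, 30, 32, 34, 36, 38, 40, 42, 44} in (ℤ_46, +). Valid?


Subgroup test for H = {0, 2, 4, 6, 8, 10, 12, 14, 16, 18, 19, 20, 22, 24, 26, 30, 32, 34, 36, 38, 40, 42, 44} in (ℤ_46, +):
(1) 0 ∈ H? Yes
(2) Closure: for all a,b ∈ H, (a+b) mod 46 ∈ H? No  [counterexample: 2 + 19 = 21 ∉ H]
(3) Inverses: for all a ∈ H, -a mod 46 ∈ H? No

No, H is not a subgroup of ℤ_46


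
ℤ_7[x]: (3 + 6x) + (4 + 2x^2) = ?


Add coefficients mod 7:
x^0: 3 + 4 = 0 (mod 7)
x^1: 6 + 0 = 6 (mod 7)
x^2: 0 + 2 = 2 (mod 7)
Result: 6x + 2x^2

f + g = 6x + 2x^2


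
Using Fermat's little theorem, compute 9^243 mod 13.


Fermat's little theorem: if p is prime and gcd(a,p)=1, then a^(p-1) ≡ 1 (mod p)
p = 13 is prime, gcd(9,13) = 1
Reduce exponent: 243 mod 12 = 3
So 9^243 ≡ 9^3 (mod 13)
9^3 mod 13 = 1

9^243 ≡ 1 (mod 13)


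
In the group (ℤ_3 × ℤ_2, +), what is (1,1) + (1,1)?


Operation: componentwise addition mod (3, 2)
(1,1) + (1,1) = ((a₁+b₁) mod 3, (a₂+b₂) mod 2) with a = (1,1), b = (1,1)

(1,1) + (1,1) = (2,0)


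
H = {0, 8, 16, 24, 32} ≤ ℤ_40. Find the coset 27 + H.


27 + H = {27 + h (mod 40) : h ∈ H}
27+0=27, 27+8=35, 27+16=3, 27+24=11, 27+32=19
27 + H = {3, 11, 19, 27, 35} = 3 + H

27 + H = {3, 11, 19, 27, 35}


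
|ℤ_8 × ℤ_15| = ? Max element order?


|ℤ_8 × ℤ_15| = 8 × 15 = 120
Max element order = lcm(8,15) = 120
Cyclic? Yes (gcd=1)

|ℤ_8×ℤ_15| = 120, max element order = 120


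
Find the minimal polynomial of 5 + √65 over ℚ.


Let α = 5 + √65. Then α - 5 = √65, so (α - 5)² = 65, giving α² - 10α - 40 = 0. Degree 2 and α ∉ ℚ, so this is the minimal polynomial.

Minimal polynomial: x² - 10x - 40


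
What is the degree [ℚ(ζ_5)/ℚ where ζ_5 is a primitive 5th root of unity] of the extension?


[ℚ(ζ_n):ℚ] = deg Φ_n(x) = φ(n). Here φ(5) = 4

[ℚ(ζ_5)/ℚ where ζ_5 is a primitive 5th root of unity] = 4


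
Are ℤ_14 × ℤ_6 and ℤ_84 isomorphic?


Comparing ℤ_14 × ℤ_6 and ℤ_84:
gcd(14,6) = 2 ≠ 1. Max element order in ℤ_14×ℤ_6 is lcm(14,6) = 42 < 84, so it has no element of order 84

No, ℤ_14 × ℤ_6 ≇ ℤ_84


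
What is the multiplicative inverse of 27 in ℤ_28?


Use the extended Euclidean algorithm to write 1 = 27·s + 28·t; then s mod 28 is the inverse.
Euclidean algorithm:
  27 = 0·28 + 27
  28 = 1·27 + 1
  27 = 27·1 + 0
gcd(27,28) = 1
Back-substitution gives: 27·(-1) + 28·(1) = 1
So 27⁻¹ ≡ -1 ≡ 27 (mod 28)
Check: 27 × 27 = 729 ≡ 1 (mod 28) ✓

27⁻¹ ≡ 27 (mod 28)


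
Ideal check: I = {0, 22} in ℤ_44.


Check ideal conditions for I = {0, 22} in ℤ_44:
(1) I is an additive subgroup? Yes
(2) For r ∈ ℤ_44 and a ∈ I: r·a ∈ I? Yes

Yes, I is an ideal of ℤ_44


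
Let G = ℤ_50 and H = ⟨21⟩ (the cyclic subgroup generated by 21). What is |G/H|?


|⟨21⟩| = n / gcd(21, 50) = 50 / 1 = 50
H is normal (ℤ_50 is abelian).
|G/H| = |G| / |H| = 50 / 50 = 1

|G/H| = 1


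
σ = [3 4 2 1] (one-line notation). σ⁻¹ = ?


To find σ⁻¹, swap domain and range:
σ(1) = 3 → σ⁻¹(3) = 1
σ(2) = 4 → σ⁻¹(4) = 2
σ(3) = 2 → σ⁻¹(2) = 3
σ(4) = 1 → σ⁻¹(1) = 4

σ⁻¹ = [4 3 1 2]


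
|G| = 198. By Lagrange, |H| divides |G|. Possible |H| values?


Lagrange's theorem: |H| divides |G|
|G| = 198
Divisors of 198: 1, 2, 3, 6, 9, 11, 18, 22, 33, 66, 99, 198

Possible subgroup orders: {1, 2, 3, 6, 9, 11, 18, 22, 33, 66, 99, 198}


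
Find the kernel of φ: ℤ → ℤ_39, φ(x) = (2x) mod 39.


Kernel = preimage of identity
ker(φ) = {x ∈ ℤ : 2x ≡ 0 (mod 39)}. gcd(2,39) = 1, so 2x ≡ 0 (mod 39) ⟺ x ≡ 0 (mod 39/1 = 39). Hence ker(φ) = 39ℤ

ker(φ) = 39ℤ


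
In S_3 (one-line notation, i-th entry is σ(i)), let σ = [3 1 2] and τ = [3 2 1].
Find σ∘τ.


σ∘τ: apply τ first, then σ
1 →τ 3 →σ 2
2 →τ 2 →σ 1
3 →τ 1 →σ 3

σ∘τ = [2 1 3]


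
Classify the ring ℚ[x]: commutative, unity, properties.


Polynomial ring over ℚ (an integral domain) is a commutative integral domain with unity 1
Commutative: Yes
Integral domain: Yes
Has unity: Yes

ℚ[x]: Commutative=Yes, Unity=Yes


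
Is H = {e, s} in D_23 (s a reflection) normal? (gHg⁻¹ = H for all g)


H = {e, s} in D_23 (s a reflection)
r·s·r⁻¹ = sr⁻² ≠ s for n ≥ 3, so {e, s} is not closed under conjugation

No, not a normal subgroup


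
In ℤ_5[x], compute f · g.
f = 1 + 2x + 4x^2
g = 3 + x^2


Expand and collect like terms; reduce coefficients mod 5:
x^0: 1·3 = 3 ≡ 3 (mod 5)
x^1: 1·0 + 2·3 = 6 ≡ 1 (mod 5)
x^2: 1·1 + 2·0 + 4·3 = 13 ≡ 3 (mod 5)
x^3: 2·1 + 4·0 = 2 ≡ 2 (mod 5)
x^4: 4·1 = 4 ≡ 4 (mod 5)
Result: 3 + x + 3x^2 + 2x^3 + 4x^4

f · g = 3 + x + 3x^2 + 2x^3 + 4x^4


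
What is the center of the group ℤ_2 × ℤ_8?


Z(G) = {g ∈ G | gx = xg for all x ∈ G}
Direct product of abelian groups is abelian, so Z(G) = G

Z(ℤ_2 × ℤ_8) = ℤ_2 × ℤ_8


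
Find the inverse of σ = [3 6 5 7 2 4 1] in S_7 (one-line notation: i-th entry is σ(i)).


To find σ⁻¹, swap domain and range:
σ(1) = 3 → σ⁻¹(3) = 1
σ(2) = 6 → σ⁻¹(6) = 2
σ(3) = 5 → σ⁻¹(5) = 3
σ(4) = 7 → σ⁻¹(7) = 4
σ(5) = 2 → σ⁻¹(2) = 5
σ(6) = 4 → σ⁻¹(4) = 6
σ(7) = 1 → σ⁻¹(1) = 7

σ⁻¹ = [7 5 1 6 3 2 4]


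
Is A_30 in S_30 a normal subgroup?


H = A_30 in S_30
A_30 has index 2 in S_30, and every subgroup of index 2 is normal

Yes, normal subgroup


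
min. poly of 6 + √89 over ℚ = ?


Let α = 6 + √89. Then α - 6 = √89, so (α - 6)² = 89, giving α² - 12α - 53 = 0. Degree 2 and α ∉ ℚ, so this is the minimal polynomial.

Minimal polynomial: x² - 12x - 53


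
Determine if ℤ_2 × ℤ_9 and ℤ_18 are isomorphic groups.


Comparing ℤ_2 × ℤ_9 and ℤ_18:
gcd(2,9) = 1, so ℤ_2 × ℤ_9 ≅ ℤ_18 (CRT)

Yes, ℤ_2 × ℤ_9 ≅ ℤ_18


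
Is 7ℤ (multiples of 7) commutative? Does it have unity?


7ℤ is a commutative ring under +,× but has no multiplicative identity (1 ∉ 7ℤ); it has no zero divisors, but without unity it is not an integral domain
Commutative: Yes
Integral domain: No
Has unity: No

7ℤ (multiples of 7): Commutative=Yes, Unity=No


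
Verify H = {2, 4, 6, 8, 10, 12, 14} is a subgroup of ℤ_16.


Subgroup test for H = {2, 4, 6, 8, 10, 12, 14} in (ℤ_16, +):
(1) 0 ∈ H? No
(2) Closure: for all a,b ∈ H, (a+b) mod 16 ∈ H? No  [counterexample: 2 + 14 = 0 ∉ H]
(3) Inverses: for all a ∈ H, -a mod 16 ∈ H? Yes

No, H is not a subgroup of ℤ_16


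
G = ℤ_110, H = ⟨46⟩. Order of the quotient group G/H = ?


|⟨46⟩| = n / gcd(46, 110) = 110 / 2 = 55
H is normal (ℤ_110 is abelian).
|G/H| = |G| / |H| = 110 / 55 = 2

|G/H| = 2


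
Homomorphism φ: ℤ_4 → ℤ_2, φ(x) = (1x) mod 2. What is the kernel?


Kernel = preimage of identity
ker(φ) = {x ∈ ℤ_4 : 1x ≡ 0 (mod 2)}. Since 2 | 4, φ is well-defined. The kernel is the cyclic subgroup ⟨2⟩ of ℤ_4 (order 2), i.e. {0, 2}

ker(φ) = {0, 2}


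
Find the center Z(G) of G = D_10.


Z(G) = {g ∈ G | gx = xg for all x ∈ G}
For even n, Z(D_n) = {e, r^(n/2)}: the 180° rotation r^5 commutes with every reflection and rotation

Z(D_10) = {e, r^5}


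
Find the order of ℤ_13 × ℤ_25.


|A × B| = |A| · |B|
|ℤ_13 × ℤ_25| = 13 × 25 = 325

|ℤ_13 × ℤ_25| = 325


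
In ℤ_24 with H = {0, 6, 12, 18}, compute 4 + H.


4 + H = {4 + h (mod 24) : h ∈ H}
4+0=4, 4+6=10, 4+12=16, 4+18=22

4 + H = {4, 10, 16, 22}


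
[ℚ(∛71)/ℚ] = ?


∛71 has minimal polynomial x³ - 71 (irreducible over ℚ since 71 is not a perfect cube)

[ℚ(∛71)/ℚ] = 3


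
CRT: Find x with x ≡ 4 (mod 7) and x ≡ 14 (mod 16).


m₁ = 7, m₂ = 16, gcd = 1, so CRT applies. M = m₁·m₂ = 112
Let M₁ = M/m₁ = 16, M₂ = M/m₂ = 7
Find y₁ ≡ M₁⁻¹ (mod m₁): 16⁻¹ ≡ 4 (mod 7)
Find y₂ ≡ M₂⁻¹ (mod m₂): 7⁻¹ ≡ 7 (mod 16)
x = a₁·M₁·y₁ + a₂·M₂·y₂ = 4·16·4 + 14·7·7 = 942
Reduce mod 112: x ≡ 46
Check: 46 mod 7 = 4 ✓, 46 mod 16 = 14 ✓

x ≡ 46 (mod 112)


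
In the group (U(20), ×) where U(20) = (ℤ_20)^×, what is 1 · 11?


Operation: multiplication mod 20
1 · 11 = (a × b) mod 20 with a = 1, b = 11

1 · 11 = 11


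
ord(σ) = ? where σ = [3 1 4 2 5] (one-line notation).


Cycle decomposition: (1 3 4 2)
Cycle lengths: 4
Order = lcm(4) = 4

ord(σ) = 4


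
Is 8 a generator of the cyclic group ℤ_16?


g generates ℤ_n iff gcd(g, n) = 1
gcd(8, 16) = 8
Since gcd = 8 ≠ 1, ⟨8⟩ has order 2 < 16, so 8 is not a generator.

No, 8 does not generate ℤ_16


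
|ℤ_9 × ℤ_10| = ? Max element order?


|ℤ_9 × ℤ_10| = 9 × 10 = 90
Max element order = lcm(9,10) = 90
Cyclic? Yes (gcd=1)

|ℤ_9×ℤ_10| = 90, max element order = 90


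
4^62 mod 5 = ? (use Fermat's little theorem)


Fermat's little theorem: if p is prime and gcd(a,p)=1, then a^(p-1) ≡ 1 (mod p)
p = 5 is prime, gcd(4,5) = 1
Reduce exponent: 62 mod 4 = 2
So 4^62 ≡ 4^2 (mod 5)
4^2 mod 5 = 1

4^62 ≡ 1 (mod 5)


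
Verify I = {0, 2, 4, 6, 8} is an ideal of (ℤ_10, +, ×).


Check ideal conditions for I = {0, 2, 4, 6, 8} in ℤ_10:
(1) I is an additive subgroup? Yes
(2) For r ∈ ℤ_10 and a ∈ I: r·a ∈ I? Yes

Yes, I is an ideal of ℤ_10


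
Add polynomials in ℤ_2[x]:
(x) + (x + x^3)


Add coefficients mod 2:
x^0: 0 + 0 = 0 (mod 2)
x^1: 1 + 1 = 0 (mod 2)
x^2: 0 + 0 = 0 (mod 2)
x^3: 0 + 1 = 1 (mod 2)
Result: x^3

f + g = x^3


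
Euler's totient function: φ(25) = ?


φ(n) = count of k ∈ {1,...,n} with gcd(k,n)=1
Coprimes to 25: {1, 2, 3, 4, 6, 7, 8, 9, 11, 12, 13, 14, 16, 17, 18, 19, 21, 22, 23, 24}
Count: 20

φ(25) = 20


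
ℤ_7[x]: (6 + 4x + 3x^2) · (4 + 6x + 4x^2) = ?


Expand and collect like terms; reduce coefficients mod 7:
x^0: 6·4 = 24 ≡ 3 (mod 7)
x^1: 6·6 + 4·4 = 52 ≡ 3 (mod 7)
x^2: 6·4 + 4·6 + 3·4 = 60 ≡ 4 (mod 7)
x^3: 4·4 + 3·6 = 34 ≡ 6 (mod 7)
x^4: 3·4 = 12 ≡ 5 (mod 7)
Result: 3 + 3x + 4x^2 + 6x^3 + 5x^4

f · g = 3 + 3x + 4x^2 + 6x^3 + 5x^4


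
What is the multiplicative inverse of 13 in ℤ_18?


Use the extended Euclidean algorithm to write 1 = 13·s + 18·t; then s mod 18 is the inverse.
Euclidean algorithm:
  13 = 0·18 + 13
  18 = 1·13 + 5
  13 = 2·5 + 3
  5 = 1·3 + 2
  3 = 1·2 + 1
  2 = 2·1 + 0
gcd(13,18) = 1
Back-substitution gives: 13·(7) + 18·(-5) = 1
So 13⁻¹ ≡ 7 ≡ 7 (mod 18)
Check: 13 × 7 = 91 ≡ 1 (mod 18) ✓

13⁻¹ ≡ 7 (mod 18)


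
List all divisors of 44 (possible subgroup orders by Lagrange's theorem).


Lagrange's theorem: |H| divides |G|
|G| = 44
Divisors of 44: 1, 2, 4, 11, 22, 44

Possible subgroup orders: {1, 2, 4, 11, 22, 44}


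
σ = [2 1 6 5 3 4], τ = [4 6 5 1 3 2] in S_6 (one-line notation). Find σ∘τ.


σ∘τ: apply τ first, then σ
1 →τ 4 →σ 5
2 →τ 6 →σ 4
3 →τ 5 →σ 3
4 →τ 1 →σ 2
5 →τ 3 →σ 6
6 →τ 2 →σ 1

σ∘τ = [5 4 3 2 6 1]


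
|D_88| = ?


|D_n| = 2n (n rotations and n reflections)
|D_88| = 2×88 = 176

|D_88| = 176


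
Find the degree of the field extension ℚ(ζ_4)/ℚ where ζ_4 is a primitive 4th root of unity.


[ℚ(ζ_n):ℚ] = deg Φ_n(x) = φ(n). Here φ(4) = 2

[ℚ(ζ_4)/ℚ where ζ_4 is a primitive 4th root of unity] = 2


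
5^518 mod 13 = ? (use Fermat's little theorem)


Fermat's little theorem: if p is prime and gcd(a,p)=1, then a^(p-1) ≡ 1 (mod p)
p = 13 is prime, gcd(5,13) = 1
Reduce exponent: 518 mod 12 = 2
So 5^518 ≡ 5^2 (mod 13)
5^2 mod 13 = 12

5^518 ≡ 12 (mod 13)


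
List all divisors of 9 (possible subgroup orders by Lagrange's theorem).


Lagrange's theorem: |H| divides |G|
|G| = 9
Divisors of 9: 1, 3, 9

Possible subgroup orders: {1, 3, 9}


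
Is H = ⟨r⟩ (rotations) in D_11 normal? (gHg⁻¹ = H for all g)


H = ⟨r⟩ (rotations) in D_11
The rotation subgroup ⟨r⟩ has index 2 in D_11, so it is normal

Yes, normal subgroup


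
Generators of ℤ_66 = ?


g generates ℤ_n iff gcd(g,n) = 1
Prime factors of 66: 2, 3, 11
Generators are g ∈ {1,...,65} not divisible by any of these primes.
Generators: {1, 5, 7, 13, 17, 19, 23, 25, 29, 31, 35, 37, 41, 43, 47, 49, 53, 59, 61, 65}
Number of generators = φ(66) = 20

Generators of ℤ_66 = {1, 5, 7, 13, 17, 19, 23, 25, 29, 31, 35, 37, 41, 43, 47, 49, 53, 59, 61, 65}


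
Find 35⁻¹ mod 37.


Use the extended Euclidean algorithm to write 1 = 35·s + 37·t; then s mod 37 is the inverse.
Euclidean algorithm:
  35 = 0·37 + 35
  37 = 1·35 + 2
  35 = 17·2 + 1
  2 = 2·1 + 0
gcd(35,37) = 1
Back-substitution gives: 35·(18) + 37·(-17) = 1
So 35⁻¹ ≡ 18 ≡ 18 (mod 37)
Check: 35 × 18 = 630 ≡ 1 (mod 37) ✓

35⁻¹ ≡ 18 (mod 37)


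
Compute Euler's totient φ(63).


Factor n: 63 = 3^2 × 7
φ(n) = n · ∏(1 - 1/p) over distinct primes p | n
φ(63) = 63 · (1 - 1/3) · (1 - 1/7) = 36

φ(63) = 36


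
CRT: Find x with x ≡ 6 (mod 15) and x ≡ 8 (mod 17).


m₁ = 15, m₂ = 17, gcd = 1, so CRT applies. M = m₁·m₂ = 255
Let M₁ = M/m₁ = 17, M₂ = M/m₂ = 15
Find y₁ ≡ M₁⁻¹ (mod m₁): 17⁻¹ ≡ 8 (mod 15)
Find y₂ ≡ M₂⁻¹ (mod m₂): 15⁻¹ ≡ 8 (mod 17)
x = a₁·M₁·y₁ + a₂·M₂·y₂ = 6·17·8 + 8·15·8 = 1776
Reduce mod 255: x ≡ 246
Check: 246 mod 15 = 6 ✓, 246 mod 17 = 8 ✓

x ≡ 246 (mod 255)


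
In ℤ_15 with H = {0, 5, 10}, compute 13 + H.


13 + H = {13 + h (mod 15) : h ∈ H}
13+0=13, 13+5=3, 13+10=8
13 + H = {3, 8, 13} = 3 + H

13 + H = {3, 8, 13}


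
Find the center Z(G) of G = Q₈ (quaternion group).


Z(G) = {g ∈ G | gx = xg for all x ∈ G}
In Q₈ = {±1, ±i, ±j, ±k}, only ±1 commute with every element

Z(Q₈ (quaternion group)) = {1, -1}


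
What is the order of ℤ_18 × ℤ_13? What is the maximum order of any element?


|ℤ_18 × ℤ_13| = 18 × 13 = 234
Max element order = lcm(18,13) = 234
Cyclic? Yes (gcd=1)

|ℤ_18×ℤ_13| = 234, max element order = 234


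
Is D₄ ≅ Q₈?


Comparing D₄ and Q₈:
D₄ has 5 elements of order 2; Q₈ has only 1

No, D₄ ≇ Q₈


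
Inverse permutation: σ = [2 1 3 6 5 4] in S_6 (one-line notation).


To find σ⁻¹, swap domain and range:
σ(1) = 2 → σ⁻¹(2) = 1
σ(2) = 1 → σ⁻¹(1) = 2
σ(3) = 3 → σ⁻¹(3) = 3
σ(4) = 6 → σ⁻¹(6) = 4
σ(5) = 5 → σ⁻¹(5) = 5
σ(6) = 4 → σ⁻¹(4) = 6

σ⁻¹ = [2 1 3 6 5 4]


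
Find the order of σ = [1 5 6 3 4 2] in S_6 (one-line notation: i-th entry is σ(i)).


Cycle decomposition: (2 5 4 3 6)
Cycle lengths: 5
Order = lcm(5) = 5

ord(σ) = 5


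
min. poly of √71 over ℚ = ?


√71 satisfies x² - 71 = 0, irreducible over ℚ since 71 is squarefree

Minimal polynomial: x² - 71


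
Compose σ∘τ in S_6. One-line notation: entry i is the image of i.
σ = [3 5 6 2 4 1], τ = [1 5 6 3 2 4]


σ∘τ: apply τ first, then σ
1 →τ 1 →σ 3
2 →τ 5 →σ 4
3 →τ 6 →σ 1
4 →τ 3 →σ 6
5 →τ 2 →σ 5
6 →τ 4 →σ 2

σ∘τ = [3 4 1 6 5 2]


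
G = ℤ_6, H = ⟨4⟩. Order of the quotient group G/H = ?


|⟨4⟩| = n / gcd(4, 6) = 6 / 2 = 3
H is normal (ℤ_6 is abelian).
|G/H| = |G| / |H| = 6 / 3 = 2

|G/H| = 2


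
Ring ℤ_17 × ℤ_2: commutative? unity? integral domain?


Direct product ring; commutative with unity (1,1); but (1,0)·(0,1) = (0,0) gives zero divisors, so not an integral domain
Commutative: Yes
Integral domain: No
Has unity: Yes

ℤ_17 × ℤ_2: Commutative=Yes, Unity=Yes


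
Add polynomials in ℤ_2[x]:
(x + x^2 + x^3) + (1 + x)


Add coefficients mod 2:
x^0: 0 + 1 = 1 (mod 2)
x^1: 1 + 1 = 0 (mod 2)
x^2: 1 + 0 = 1 (mod 2)
x^3: 1 + 0 = 1 (mod 2)
Result: 1 + x^2 + x^3

f + g = 1 + x^2 + x^3


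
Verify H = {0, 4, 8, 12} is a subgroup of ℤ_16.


Subgroup test for H = {0, 4, 8, 12} in (ℤ_16, +):
(1) 0 ∈ H? Yes
(2) Closure: for all a,b ∈ H, (a+b) mod 16 ∈ H? Yes
(3) Inverses: for all a ∈ H, -a mod 16 ∈ H? Yes

Yes, H is a subgroup of ℤ_16


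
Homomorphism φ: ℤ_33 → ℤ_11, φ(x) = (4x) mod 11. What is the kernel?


Kernel = preimage of identity
ker(φ) = {x ∈ ℤ_33 : 4x ≡ 0 (mod 11)}. Since 11 | 33, φ is well-defined. The kernel is the cyclic subgroup ⟨11⟩ of ℤ_33 (order 3), i.e. {0, 11, 22}

ker(φ) = {0, 11, 22}


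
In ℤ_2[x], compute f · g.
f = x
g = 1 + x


Expand and collect like terms; reduce coefficients mod 2:
x^0: 0·1 = 0 ≡ 0 (mod 2)
x^1: 0·1 + 1·1 = 1 ≡ 1 (mod 2)
x^2: 1·1 = 1 ≡ 1 (mod 2)
Result: x + x^2

f · g = x + x^2


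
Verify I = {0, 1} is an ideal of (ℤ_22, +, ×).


Check ideal conditions for I = {0, 1} in ℤ_22:
(1) I is an additive subgroup? No
(2) For r ∈ ℤ_22 and a ∈ I: r·a ∈ I? No  [counterexample: r=2, a=1, r·a mod 22 = 2 ∉ I]

No, I is not an ideal of ℤ_22


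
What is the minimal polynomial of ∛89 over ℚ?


∛89 satisfies x³ - 89 = 0, irreducible over ℚ (no rational root; 89 is not a perfect cube)

Minimal polynomial: x³ - 89


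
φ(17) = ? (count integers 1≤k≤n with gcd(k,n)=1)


φ(n) = count of k ∈ {1,...,n} with gcd(k,n)=1
Coprimes to 17: {1, 2, 3, 4, 5, 6, 7, 8, 9, 10, 11, 12, 13, 14, 15, 16}
Count: 16

φ(17) = 16


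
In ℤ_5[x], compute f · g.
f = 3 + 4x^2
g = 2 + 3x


Expand and collect like terms; reduce coefficients mod 5:
x^0: 3·2 = 6 ≡ 1 (mod 5)
x^1: 3·3 + 0·2 = 9 ≡ 4 (mod 5)
x^2: 0·3 + 4·2 = 8 ≡ 3 (mod 5)
x^3: 4·3 = 12 ≡ 2 (mod 5)
Result: 1 + 4x + 3x^2 + 2x^3

f · g = 1 + 4x + 3x^2 + 2x^3


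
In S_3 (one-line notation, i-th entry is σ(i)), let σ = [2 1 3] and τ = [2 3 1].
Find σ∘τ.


σ∘τ: apply τ first, then σ
1 →τ 2 →σ 1
2 →τ 3 →σ 3
3 →τ 1 →σ 2

σ∘τ = [1 3 2]


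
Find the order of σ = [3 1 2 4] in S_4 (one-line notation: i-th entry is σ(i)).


Cycle decomposition: (1 3 2)
Cycle lengths: 3
Order = lcm(3) = 3

ord(σ) = 3


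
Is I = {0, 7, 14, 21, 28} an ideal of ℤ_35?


Check ideal conditions for I = {0, 7, 14, 21, 28} in ℤ_35:
(1) I is an additive subgroup? Yes
(2) For r ∈ ℤ_35 and a ∈ I: r·a ∈ I? Yes

Yes, I is an ideal of ℤ_35


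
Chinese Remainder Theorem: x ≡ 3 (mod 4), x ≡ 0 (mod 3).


m₁ = 4, m₂ = 3, gcd = 1, so CRT applies. M = m₁·m₂ = 12
Let M₁ = M/m₁ = 3, M₂ = M/m₂ = 4
Find y₁ ≡ M₁⁻¹ (mod m₁): 3⁻¹ ≡ 3 (mod 4)
Find y₂ ≡ M₂⁻¹ (mod m₂): 4⁻¹ ≡ 1 (mod 3)
x = a₁·M₁·y₁ + a₂·M₂·y₂ = 3·3·3 + 0·4·1 = 27
Reduce mod 12: x ≡ 3
Check: 3 mod 4 = 3 ✓, 3 mod 3 = 0 ✓

x ≡ 3 (mod 12)


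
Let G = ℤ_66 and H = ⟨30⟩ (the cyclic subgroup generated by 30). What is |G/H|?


|⟨30⟩| = n / gcd(30, 66) = 66 / 6 = 11
H is normal (ℤ_66 is abelian).
|G/H| = |G| / |H| = 66 / 11 = 6

|G/H| = 6


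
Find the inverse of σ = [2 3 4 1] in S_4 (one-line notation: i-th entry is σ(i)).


To find σ⁻¹, swap domain and range:
σ(1) = 2 → σ⁻¹(2) = 1
σ(2) = 3 → σ⁻¹(3) = 2
σ(3) = 4 → σ⁻¹(4) = 3
σ(4) = 1 → σ⁻¹(1) = 4

σ⁻¹ = [4 1 2 3]


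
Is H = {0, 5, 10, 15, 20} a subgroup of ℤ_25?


Subgroup test for H = {0, 5, 10, 15, 20} in (ℤ_25, +):
(1) 0 ∈ H? Yes
(2) Closure: for all a,b ∈ H, (a+b) mod 25 ∈ H? Yes
(3) Inverses: for all a ∈ H, -a mod 25 ∈ H? Yes

Yes, H is a subgroup of ℤ_25


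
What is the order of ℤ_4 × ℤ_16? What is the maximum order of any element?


|ℤ_4 × ℤ_16| = 4 × 16 = 64
Max element order = lcm(4,16) = 16
Cyclic? No (gcd=4)

|ℤ_4×ℤ_16| = 64, max element order = 16


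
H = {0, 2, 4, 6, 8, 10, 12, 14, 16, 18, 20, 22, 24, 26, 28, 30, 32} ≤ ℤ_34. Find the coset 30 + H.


30 + H = {30 + h (mod 34) : h ∈ H}
30+0=30, 30+2=32, 30+4=0, 30+6=2, 30+8=4, 30+10=6, 30+12=8, 30+14=10, 30+16=12, 30+18=14, 30+20=16, 30+22=18, 30+24=20, 30+26=22, 30+28=24, 30+30=26, 30+32=28
30 + H = {0, 2, 4, 6, 8, 10, 12, 14, 16, 18, 20, 22, 24, 26, 28, 30, 32} = 0 + H

30 + H = {0, 2, 4, 6, 8, 10, 12, 14, 16, 18, 20, 22, 24, 26, 28, 30, 32}


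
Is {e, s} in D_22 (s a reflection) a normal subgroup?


H = {e, s} in D_22 (s a reflection)
r·s·r⁻¹ = sr⁻² ≠ s for n ≥ 3, so {e, s} is not closed under conjugation

No, not a normal subgroup


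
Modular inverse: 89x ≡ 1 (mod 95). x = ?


Use the extended Euclidean algorithm to write 1 = 89·s + 95·t; then s mod 95 is the inverse.
Euclidean algorithm:
  89 = 0·95 + 89
  95 = 1·89 + 6
  89 = 14·6 + 5
  6 = 1·5 + 1
  5 = 5·1 + 0
gcd(89,95) = 1
Back-substitution gives: 89·(-16) + 95·(15) = 1
So 89⁻¹ ≡ -16 ≡ 79 (mod 95)
Check: 89 × 79 = 7031 ≡ 1 (mod 95) ✓

89⁻¹ ≡ 79 (mod 95)


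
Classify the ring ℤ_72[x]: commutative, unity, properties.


ℤ_72 has zero divisors (2·36 ≡ 0), and these lift to constant zero divisors in ℤ_72[x]; so not an integral domain
Commutative: Yes
Integral domain: No
Has unity: Yes

ℤ_72[x]: Commutative=Yes, Unity=Yes


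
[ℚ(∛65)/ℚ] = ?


∛65 has minimal polynomial x³ - 65 (irreducible over ℚ since 65 is not a perfect cube)

[ℚ(∛65)/ℚ] = 3


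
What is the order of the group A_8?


|A_n| = n!/2 (even permutations)
|A_8| = 8!/2 = 40320/2 = 20160

|A_8| = 20160


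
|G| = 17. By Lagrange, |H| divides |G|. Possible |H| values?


Lagrange's theorem: |H| divides |G|
|G| = 17
Divisors of 17: 1, 17

Possible subgroup orders: {1, 17}


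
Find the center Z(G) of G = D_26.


Z(G) = {g ∈ G | gx = xg for all x ∈ G}
For even n, Z(D_n) = {e, r^(n/2)}: the 180° rotation r^13 commutes with every reflection and rotation

Z(D_26) = {e, r^13}


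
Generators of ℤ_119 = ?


g generates ℤ_n iff gcd(g,n) = 1
Prime factors of 119: 7, 17
Generators are g ∈ {1,...,118} not divisible by any of these primes.
Generators: {1, 2, 3, 4, 5, 6, 8, 9, 10, 11, 12, 13, 15, 16, 18, 19, 20, 22, 23, 24, 25, 26, 27, 29, 30, 31, 32, 33, 36, 37, 38, 39, 40, 41, 43, 44, 45, 46, 47, 48, 50, 52, 53, 54, 55, 57, 58, 59, 60, 61, 62, 64, 65, 66, 67, 69, 71, 72, 73, 74, 75, 76, 78, 79, 80, 81, 82, 83, 86, 87, 88, 89, 90, 92, 93, 94, 95, 96, 97, 99, 100, 101, 103, 104, 106, 107, 108, 109, 110, 111, 113, 114, 115, 116, 117, 118}
Number of generators = φ(119) = 96

Generators of ℤ_119 = {1, 2, 3, 4, 5, 6, 8, 9, 10, 11, 12, 13, 15, 16, 18, 19, 20, 22, 23, 24, 25, 26, 27, 29, 30, 31, 32, 33, 36, 37, 38, 39, 40, 41, 43, 44, 45, 46, 47, 48, 50, 52, 53, 54, 55, 57, 58, 59, 60, 61, 62, 64, 65, 66, 67, 69, 71, 72, 73, 74, 75, 76, 78, 79, 80, 81, 82, 83, 86, 87, 88, 89, 90, 92, 93, 94, 95, 96, 97, 99, 100, 101, 103, 104, 106, 107, 108, 109, 110, 111, 113, 114, 115, 116, 117, 118}


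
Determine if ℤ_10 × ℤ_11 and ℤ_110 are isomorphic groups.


Comparing ℤ_10 × ℤ_11 and ℤ_110:
gcd(10,11) = 1, so ℤ_10 × ℤ_11 ≅ ℤ_110 (CRT)

Yes, ℤ_10 × ℤ_11 ≅ ℤ_110


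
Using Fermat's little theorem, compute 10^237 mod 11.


Fermat's little theorem: if p is prime and gcd(a,p)=1, then a^(p-1) ≡ 1 (mod p)
p = 11 is prime, gcd(10,11) = 1
Reduce exponent: 237 mod 10 = 7
So 10^237 ≡ 10^7 (mod 11)
10^7 mod 11 = 10

10^237 ≡ 10 (mod 11)


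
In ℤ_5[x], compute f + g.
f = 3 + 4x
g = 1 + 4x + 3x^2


Add coefficients mod 5:
x^0: 3 + 1 = 4 (mod 5)
x^1: 4 + 4 = 3 (mod 5)
x^2: 0 + 3 = 3 (mod 5)
Result: 4 + 3x + 3x^2

f + g = 4 + 3x + 3x^2


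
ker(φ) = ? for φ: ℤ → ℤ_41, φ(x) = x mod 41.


Kernel = preimage of identity
ker(φ) = {x ∈ ℤ : x ≡ 0 (mod 41)} = 41ℤ = {0, ±41, ±82, ...}

ker(φ) = 41ℤ


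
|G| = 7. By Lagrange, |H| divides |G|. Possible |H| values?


Lagrange's theorem: |H| divides |G|
|G| = 7
Divisors of 7: 1, 7

Possible subgroup orders: {1, 7}


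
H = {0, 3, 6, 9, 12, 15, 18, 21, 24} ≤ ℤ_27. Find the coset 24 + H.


24 + H = {24 + h (mod 27) : h ∈ H}
24+0=24, 24+3=0, 24+6=3, 24+9=6, 24+12=9, 24+15=12, 24+18=15, 24+21=18, 24+24=21
24 + H = {0, 3, 6, 9, 12, 15, 18, 21, 24} = 0 + H

24 + H = {0, 3, 6, 9, 12, 15, 18, 21, 24}


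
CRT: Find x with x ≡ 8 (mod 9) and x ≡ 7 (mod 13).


m₁ = 9, m₂ = 13, gcd = 1, so CRT applies. M = m₁·m₂ = 117
Let M₁ = M/m₁ = 13, M₂ = M/m₂ = 9
Find y₁ ≡ M₁⁻¹ (mod m₁): 13⁻¹ ≡ 7 (mod 9)
Find y₂ ≡ M₂⁻¹ (mod m₂): 9⁻¹ ≡ 3 (mod 13)
x = a₁·M₁·y₁ + a₂·M₂·y₂ = 8·13·7 + 7·9·3 = 917
Reduce mod 117: x ≡ 98
Check: 98 mod 9 = 8 ✓, 98 mod 13 = 7 ✓

x ≡ 98 (mod 117)


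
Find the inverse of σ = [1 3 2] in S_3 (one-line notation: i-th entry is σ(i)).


To find σ⁻¹, swap domain and range:
σ(1) = 1 → σ⁻¹(1) = 1
σ(2) = 3 → σ⁻¹(3) = 2
σ(3) = 2 → σ⁻¹(2) = 3

σ⁻¹ = [1 3 2]


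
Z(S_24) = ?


Z(G) = {g ∈ G | gx = xg for all x ∈ G}
S_n is non-abelian for n ≥ 3; Z(S_24) is trivial

Z(S_24) = {e}


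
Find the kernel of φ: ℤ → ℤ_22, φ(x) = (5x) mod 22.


Kernel = preimage of identity
ker(φ) = {x ∈ ℤ : 5x ≡ 0 (mod 22)}. gcd(5,22) = 1, so 5x ≡ 0 (mod 22) ⟺ x ≡ 0 (mod 22/1 = 22). Hence ker(φ) = 22ℤ

ker(φ) = 22ℤ


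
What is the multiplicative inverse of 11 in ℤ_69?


Use the extended Euclidean algorithm to write 1 = 11·s + 69·t; then s mod 69 is the inverse.
Euclidean algorithm:
  11 = 0·69 + 11
  69 = 6·11 + 3
  11 = 3·3 + 2
  3 = 1·2 + 1
  2 = 2·1 + 0
gcd(11,69) = 1
Back-substitution gives: 11·(-25) + 69·(4) = 1
So 11⁻¹ ≡ -25 ≡ 44 (mod 69)
Check: 11 × 44 = 484 ≡ 1 (mod 69) ✓

11⁻¹ ≡ 44 (mod 69)


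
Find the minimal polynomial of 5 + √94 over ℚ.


Let α = 5 + √94. Then α - 5 = √94, so (α - 5)² = 94, giving α² - 10α - 69 = 0. Degree 2 and α ∉ ℚ, so this is the minimal polynomial.

Minimal polynomial: x² - 10x - 69


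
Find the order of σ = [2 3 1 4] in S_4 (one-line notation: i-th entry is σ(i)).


Cycle decomposition: (1 2 3)
Cycle lengths: 3
Order = lcm(3) = 3

ord(σ) = 3


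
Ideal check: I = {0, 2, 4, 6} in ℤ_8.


Check ideal conditions for I = {0, 2, 4, 6} in ℤ_8:
(1) I is an additive subgroup? Yes
(2) For r ∈ ℤ_8 and a ∈ I: r·a ∈ I? Yes

Yes, I is an ideal of ℤ_8


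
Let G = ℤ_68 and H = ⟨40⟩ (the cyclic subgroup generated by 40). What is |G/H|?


|⟨40⟩| = n / gcd(40, 68) = 68 / 4 = 17
H is normal (ℤ_68 is abelian).
|G/H| = |G| / |H| = 68 / 17 = 4

|G/H| = 4


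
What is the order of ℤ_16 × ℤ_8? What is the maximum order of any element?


|ℤ_16 × ℤ_8| = 16 × 8 = 128
Max element order = lcm(16,8) = 16
Cyclic? No (gcd=8)

|ℤ_16×ℤ_8| = 128, max element order = 16


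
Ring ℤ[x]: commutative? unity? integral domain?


Polynomial ring over ℤ (an integral domain) is a commutative integral domain with unity 1
Commutative: Yes
Integral domain: Yes
Has unity: Yes

ℤ[x]: Commutative=Yes, Unity=Yes


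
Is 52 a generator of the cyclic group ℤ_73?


g generates ℤ_n iff gcd(g, n) = 1
gcd(52, 73) = 1
Since gcd = 1, 52 is a generator.

Yes, 52 generates ℤ_73


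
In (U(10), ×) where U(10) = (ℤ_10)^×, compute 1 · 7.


Operation: multiplication mod 10
1 · 7 = (a × b) mod 10 with a = 1, b = 7

1 · 7 = 7


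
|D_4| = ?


|D_n| = 2n (n rotations and n reflections)
|D_4| = 2×4 = 8

|D_4| = 8


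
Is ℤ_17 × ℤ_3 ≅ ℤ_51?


Comparing ℤ_17 × ℤ_3 and ℤ_51:
gcd(17,3) = 1, so ℤ_17 × ℤ_3 ≅ ℤ_51 (CRT)

Yes, ℤ_17 × ℤ_3 ≅ ℤ_51


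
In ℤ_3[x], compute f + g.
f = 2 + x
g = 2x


Add coefficients mod 3:
x^0: 2 + 0 = 2 (mod 3)
x^1: 1 + 2 = 0 (mod 3)
Result: 2

f + g = 2


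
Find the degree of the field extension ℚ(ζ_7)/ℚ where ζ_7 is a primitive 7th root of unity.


[ℚ(ζ_n):ℚ] = deg Φ_n(x) = φ(n). Here φ(7) = 6

[ℚ(ζ_7)/ℚ where ζ_7 is a primitive 7th root of unity] = 6


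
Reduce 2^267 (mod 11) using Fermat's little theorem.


Fermat's little theorem: if p is prime and gcd(a,p)=1, then a^(p-1) ≡ 1 (mod p)
p = 11 is prime, gcd(2,11) = 1
Reduce exponent: 267 mod 10 = 7
So 2^267 ≡ 2^7 (mod 11)
2^7 mod 11 = 7

2^267 ≡ 7 (mod 11)


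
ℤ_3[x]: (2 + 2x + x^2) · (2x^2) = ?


Expand and collect like terms; reduce coefficients mod 3:
x^0: 2·0 = 0 ≡ 0 (mod 3)
x^1: 2·0 + 2·0 = 0 ≡ 0 (mod 3)
x^2: 2·2 + 2·0 + 1·0 = 4 ≡ 1 (mod 3)
x^3: 2·2 + 1·0 = 4 ≡ 1 (mod 3)
x^4: 1·2 = 2 ≡ 2 (mod 3)
Result: x^2 + x^3 + 2x^4

f · g = x^2 + x^3 + 2x^4


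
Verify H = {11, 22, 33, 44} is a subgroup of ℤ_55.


Subgroup test for H = {11, 22, 33, 44} in (ℤ_55, +):
(1) 0 ∈ H? No
(2) Closure: for all a,b ∈ H, (a+b) mod 55 ∈ H? No  [counterexample: 11 + 44 = 0 ∉ H]
(3) Inverses: for all a ∈ H, -a mod 55 ∈ H? Yes

No, H is not a subgroup of ℤ_55


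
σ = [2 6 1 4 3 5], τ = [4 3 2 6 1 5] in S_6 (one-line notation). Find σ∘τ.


σ∘τ: apply τ first, then σ
1 →τ 4 →σ 4
2 →τ 3 →σ 1
3 →τ 2 →σ 6
4 →τ 6 →σ 5
5 →τ 1 →σ 2
6 →τ 5 →σ 3

σ∘τ = [4 1 6 5 2 3]


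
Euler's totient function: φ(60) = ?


Factor n: 60 = 2^2 × 3 × 5
φ(n) = n · ∏(1 - 1/p) over distinct primes p | n
φ(60) = 60 · (1 - 1/2) · (1 - 1/3) · (1 - 1/5) = 16

φ(60) = 16


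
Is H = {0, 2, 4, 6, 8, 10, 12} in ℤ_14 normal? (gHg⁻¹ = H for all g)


H = {0, 2, 4, 6, 8, 10, 12} in ℤ_14
ℤ_14 is abelian; every subgroup of an abelian group is normal

Yes, normal subgroup


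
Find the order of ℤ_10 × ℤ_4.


|A × B| = |A| · |B|
|ℤ_10 × ℤ_4| = 10 × 4 = 40

|ℤ_10 × ℤ_4| = 40


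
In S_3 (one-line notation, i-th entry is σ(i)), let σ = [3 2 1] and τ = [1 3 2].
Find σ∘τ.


σ∘τ: apply τ first, then σ
1 →τ 1 →σ 3
2 →τ 3 →σ 1
3 →τ 2 →σ 2

σ∘τ = [3 1 2]


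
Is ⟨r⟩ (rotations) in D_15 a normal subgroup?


H = ⟨r⟩ (rotations) in D_15
The rotation subgroup ⟨r⟩ has index 2 in D_15, so it is normal

Yes, normal subgroup


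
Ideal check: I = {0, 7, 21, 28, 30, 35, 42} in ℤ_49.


Check ideal conditions for I = {0, 7, 21, 28, 30, 35, 42} in ℤ_49:
(1) I is an additive subgroup? No
(2) For r ∈ ℤ_49 and a ∈ I: r·a ∈ I? No  [counterexample: r=2, a=7, r·a mod 49 = 14 ∉ I]

No, I is not an ideal of ℤ_49


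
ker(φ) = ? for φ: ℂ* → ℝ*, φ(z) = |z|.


Kernel = preimage of identity
ker(φ) = {z ∈ ℂ* | |z| = 1} = unit circle S¹

ker(φ) = S¹ (unit circle)


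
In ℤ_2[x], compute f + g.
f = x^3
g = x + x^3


Add coefficients mod 2:
x^0: 0 + 0 = 0 (mod 2)
x^1: 0 + 1 = 1 (mod 2)
x^2: 0 + 0 = 0 (mod 2)
x^3: 1 + 1 = 0 (mod 2)
Result: x

f + g = x


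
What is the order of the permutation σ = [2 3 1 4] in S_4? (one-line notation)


Cycle decomposition: (1 2 3)
Cycle lengths: 3
Order = lcm(3) = 3

ord(σ) = 3


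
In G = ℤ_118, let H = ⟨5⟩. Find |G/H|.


|⟨5⟩| = n / gcd(5, 118) = 118 / 1 = 118
H is normal (ℤ_118 is abelian).
|G/H| = |G| / |H| = 118 / 118 = 1

|G/H| = 1


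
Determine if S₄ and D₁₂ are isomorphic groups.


Comparing S₄ and D₁₂:
S₄ has trivial center; D₁₂ has center {e, r⁶}

No, S₄ ≇ D₁₂


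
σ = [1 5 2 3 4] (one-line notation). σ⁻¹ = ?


To find σ⁻¹, swap domain and range:
σ(1) = 1 → σ⁻¹(1) = 1
σ(2) = 5 → σ⁻¹(5) = 2
σ(3) = 2 → σ⁻¹(2) = 3
σ(4) = 3 → σ⁻¹(3) = 4
σ(5) = 4 → σ⁻¹(4) = 5

σ⁻¹ = [1 3 4 5 2]


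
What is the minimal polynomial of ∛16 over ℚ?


∛16 satisfies x³ - 16 = 0, irreducible over ℚ (no rational root; 16 is not a perfect cube)

Minimal polynomial: x³ - 16


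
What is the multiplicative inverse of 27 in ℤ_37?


Use the extended Euclidean algorithm to write 1 = 27·s + 37·t; then s mod 37 is the inverse.
Euclidean algorithm:
  27 = 0·37 + 27
  37 = 1·27 + 10
  27 = 2·10 + 7
  10 = 1·7 + 3
  7 = 2·3 + 1
  3 = 3·1 + 0
gcd(27,37) = 1
Back-substitution gives: 27·(11) + 37·(-8) = 1
So 27⁻¹ ≡ 11 ≡ 11 (mod 37)
Check: 27 × 11 = 297 ≡ 1 (mod 37) ✓

27⁻¹ ≡ 11 (mod 37)
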